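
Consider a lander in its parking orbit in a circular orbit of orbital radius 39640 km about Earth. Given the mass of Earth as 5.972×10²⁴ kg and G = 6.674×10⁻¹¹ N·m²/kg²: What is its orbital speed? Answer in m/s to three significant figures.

μ = GM = 6.674×10⁻¹¹ × 5.972×10²⁴ = 3.986×10¹⁴ m³/s².
r = 39640 km = 3.964×10⁷ m.
For a circular orbit v = √(μ/r) = √(3.986×10¹⁴ / 3.964×10⁷) = √(1.005×10⁷) = 3171 m/s.

v ≈ 3170 m/s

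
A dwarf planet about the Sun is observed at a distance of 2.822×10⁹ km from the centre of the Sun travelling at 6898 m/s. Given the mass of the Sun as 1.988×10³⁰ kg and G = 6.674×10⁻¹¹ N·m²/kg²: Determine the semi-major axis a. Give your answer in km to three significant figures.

a ≈ 2.86×10⁹ km

μ = GM = 6.674×10⁻¹¹ × 1.988×10³⁰ = 1.327×10²⁰ m³/s².
r = 2.822×10¹² m.
Vis-viva rearranged: 1/a = 2/r − v²/μ = 7.087×10⁻¹³ − 3.586×10⁻¹³ = 3.501×10⁻¹³ m⁻¹.
a = 2.856×10¹² m = 2.8564×10⁹ km.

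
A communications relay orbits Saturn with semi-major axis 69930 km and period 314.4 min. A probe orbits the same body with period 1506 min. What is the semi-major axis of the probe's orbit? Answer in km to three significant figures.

a₂ ≈ 1.99×10⁵ km

Kepler's third law: a³ ∝ T², so a₂ = a₁ (T₂/T₁)^(2/3).
T₂/T₁ = 4.790, (T₂/T₁)^(2/3) = 2.842.
a₂ = 69930 × 2.842 = 1.987×10⁵ km.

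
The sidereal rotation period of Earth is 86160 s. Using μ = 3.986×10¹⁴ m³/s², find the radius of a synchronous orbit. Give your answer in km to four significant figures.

r_sync ≈ 42160 km

A synchronous orbit has period T, so by Kepler's third law a = (μT²/4π²)^(1/3).
μT²/4π² = 3.986×10¹⁴ × (8.616×10⁴)² / 39.48 = 7.495×10²² m³.
a = 4.216×10⁷ m = 42163 km.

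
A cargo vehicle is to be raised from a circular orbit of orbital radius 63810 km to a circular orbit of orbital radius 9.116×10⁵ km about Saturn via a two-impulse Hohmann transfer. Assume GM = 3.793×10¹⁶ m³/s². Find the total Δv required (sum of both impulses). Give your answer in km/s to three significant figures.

r₁ = 63810 km = 6.381×10⁷ m.
r₂ = 9.116×10⁵ km = 9.116×10⁸ m.
Transfer ellipse a_t = (r₁ + r₂)/2 = 4.877×10⁸ m.
At r₁: circular v_c1 = √(μ/r₁) = 24380 m/s; transfer-perikrone v_p = √[μ(2/r₁ − 1/a_t)] = 33330 m/s.
Δv₁ = v_p − v_c1 = 8952 m/s.
At r₂: circular v_c2 = √(μ/r₂) = 6450 m/s; transfer-apokrone v_a = √[μ(2/r₂ − 1/a_t)] = 2333 m/s.
Δv₂ = v_c2 − v_a = 4117 m/s.
Total Δv = Δv₁ + Δv₂ = 13070 m/s = 13.07 km/s.

Δv_total ≈ 13.1 km/s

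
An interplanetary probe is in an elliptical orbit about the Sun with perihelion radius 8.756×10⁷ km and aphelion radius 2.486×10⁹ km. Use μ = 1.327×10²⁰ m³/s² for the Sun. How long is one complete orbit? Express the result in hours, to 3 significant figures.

T ≈ 221000 hours

Semi-major axis a = (r_p + r_a)/2 = (8.7560×10⁷ + 2.4860×10⁹)/2 = 1.2868×10⁹ km = 1.287×10¹² m.
By Kepler's third law T = 2π√(a³/μ) = 2π × 1.267×10⁸ = 7.962×10⁸ s.
= 2.212×10⁵ hours.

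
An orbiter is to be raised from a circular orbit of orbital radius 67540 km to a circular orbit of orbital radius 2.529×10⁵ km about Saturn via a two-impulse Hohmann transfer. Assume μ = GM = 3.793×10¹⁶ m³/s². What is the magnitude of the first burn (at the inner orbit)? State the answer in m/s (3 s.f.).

r₁ = 67540 km = 6.754×10⁷ m.
r₂ = 2.529×10⁵ km = 2.529×10⁸ m.
Transfer ellipse a_t = (r₁ + r₂)/2 = 1.602×10⁸ m.
At r₁: circular v_c1 = √(μ/r₁) = 23700 m/s; transfer-perikrone v_p = √[μ(2/r₁ − 1/a_t)] = 29770 m/s.
Δv₁ = v_p − v_c1 = 6075 m/s.

Δv ≈ 6080 m/s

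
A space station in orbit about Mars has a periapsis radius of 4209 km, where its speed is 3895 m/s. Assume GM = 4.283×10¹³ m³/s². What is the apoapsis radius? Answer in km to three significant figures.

r_p = 4.209×10⁶ m.
Specific energy ε = v²/2 − μ/r = -2.590×10⁶ J/kg, so a = −μ/(2ε) = 8.267×10⁶ m.
The apsides satisfy r_p + r_a = 2a, so the apoapsis radius is 2a − r_p = 1.233×10⁷ m = 12326 km.

apoapsis radius ≈ 12300 km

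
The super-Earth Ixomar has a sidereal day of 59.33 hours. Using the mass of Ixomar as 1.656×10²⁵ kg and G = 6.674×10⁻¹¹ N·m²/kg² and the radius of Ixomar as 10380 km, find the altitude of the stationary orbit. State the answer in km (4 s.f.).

h_sync ≈ 98120 km

μ = GM = 6.674×10⁻¹¹ × 1.656×10²⁵ = 1.105×10¹⁵ m³/s².
T = 59.33 hours = 2.136×10⁵ s.
A synchronous orbit has period T, so by Kepler's third law a = (μT²/4π²)^(1/3).
μT²/4π² = 1.105×10¹⁵ × (2.136×10⁵)² / 39.48 = 1.277×10²⁴ m³.
a = 1.085×10⁸ m = 1.0850×10⁵ km.
Altitude h = a − R = 1.0850×10⁵ − 10380 = 98116 km.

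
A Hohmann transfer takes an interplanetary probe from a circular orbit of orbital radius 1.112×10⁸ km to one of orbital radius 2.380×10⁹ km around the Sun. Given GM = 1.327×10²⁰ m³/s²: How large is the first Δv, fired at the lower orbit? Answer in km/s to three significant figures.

r₁ = 1.112×10⁸ km = 1.112×10¹¹ m.
r₂ = 2.380×10⁹ km = 2.380×10¹² m.
Transfer ellipse a_t = (r₁ + r₂)/2 = 1.246×10¹² m.
At r₁: circular v_c1 = √(μ/r₁) = 34540 m/s; transfer-perihelion v_p = √[μ(2/r₁ − 1/a_t)] = 47750 m/s.
Δv₁ = v_p − v_c1 = 13210 m/s.
= 13.21 km/s.

Δv ≈ 13.2 km/s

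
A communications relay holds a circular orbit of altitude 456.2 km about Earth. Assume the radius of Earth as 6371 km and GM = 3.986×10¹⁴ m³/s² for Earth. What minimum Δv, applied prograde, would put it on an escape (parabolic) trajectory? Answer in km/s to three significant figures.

r = 6371 + 456.2 = 6827.2 km = 6.8272×10⁶ m.
Circular speed v_c = √(μ/r) = 7641 m/s.
Escape speed v_esc = √(2μ/r) = √2 × v_c = 10810 m/s.
Δv = v_esc − v_c = 3165 m/s = 3.165 km/s.

Δv ≈ 3.16 km/s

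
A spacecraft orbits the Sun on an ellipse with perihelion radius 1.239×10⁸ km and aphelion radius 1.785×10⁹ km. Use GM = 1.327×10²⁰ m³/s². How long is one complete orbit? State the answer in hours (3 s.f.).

T ≈ 141000 hours

Semi-major axis a = (r_p + r_a)/2 = (1.2390×10⁸ + 1.7850×10⁹)/2 = 9.5445×10⁸ km = 9.544×10¹¹ m.
By Kepler's third law T = 2π√(a³/μ) = 2π × 8.095×10⁷ = 5.086×10⁸ s.
= 1.413×10⁵ hours.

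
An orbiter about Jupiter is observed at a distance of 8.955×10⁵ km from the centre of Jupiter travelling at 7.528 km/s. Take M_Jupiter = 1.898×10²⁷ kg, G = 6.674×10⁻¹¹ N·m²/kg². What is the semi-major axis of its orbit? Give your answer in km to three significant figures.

a ≈ 5.60×10⁵ km

μ = GM = 6.674×10⁻¹¹ × 1.898×10²⁷ = 1.267×10¹⁷ m³/s².
r = 8.955×10⁸ m.
Vis-viva rearranged: 1/a = 2/r − v²/μ = 2.233×10⁻⁹ − 4.474×10⁻¹⁰ = 1.786×10⁻⁹ m⁻¹.
a = 5.599×10⁸ m = 5.5991×10⁵ km.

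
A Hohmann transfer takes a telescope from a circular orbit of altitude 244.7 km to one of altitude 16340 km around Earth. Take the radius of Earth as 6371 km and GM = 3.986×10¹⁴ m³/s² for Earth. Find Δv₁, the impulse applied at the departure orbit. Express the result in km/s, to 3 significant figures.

r₁ = 6371 + 244.7 = 6615.7 km = 6.6157×10⁶ m.
r₂ = 6371 + 16340 = 22711 km = 2.2711×10⁷ m.
Transfer ellipse a_t = (r₁ + r₂)/2 = 1.466×10⁷ m.
At r₁: circular v_c1 = √(μ/r₁) = 7762 m/s; transfer-perigee v_p = √[μ(2/r₁ − 1/a_t)] = 9660 m/s.
Δv₁ = v_p − v_c1 = 1898 m/s.
= 1.898 km/s.

Δv ≈ 1.90 km/s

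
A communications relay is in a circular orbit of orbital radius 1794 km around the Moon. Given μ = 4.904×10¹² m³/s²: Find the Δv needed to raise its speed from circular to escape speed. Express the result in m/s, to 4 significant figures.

r = 1794 km = 1.794×10⁶ m.
Circular speed v_c = √(μ/r) = 1653 m/s.
Escape speed v_esc = √(2μ/r) = √2 × v_c = 2338 m/s.
Δv = v_esc − v_c = 684.8 m/s.

Δv ≈ 684.8 m/s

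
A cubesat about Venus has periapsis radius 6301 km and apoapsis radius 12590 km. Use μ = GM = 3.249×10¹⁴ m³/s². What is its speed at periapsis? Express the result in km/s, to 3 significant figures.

Semi-major axis a = (r_p + r_a)/2 = 9445.5 km = 9.446×10⁶ m.
Vis-viva: v² = μ(2/r − 1/a) = 3.249×10¹⁴ × (3.174×10⁻⁷ − 1.059×10⁻⁷) = 6.873×10⁷ m²/s².
v = 8290 m/s = 8.290 km/s.

v ≈ 8.29 km/s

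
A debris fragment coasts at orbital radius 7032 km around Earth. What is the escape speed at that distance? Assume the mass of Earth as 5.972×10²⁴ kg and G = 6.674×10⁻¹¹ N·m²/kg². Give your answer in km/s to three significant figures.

v_esc ≈ 10.6 km/s

μ = GM = 6.674×10⁻¹¹ × 5.972×10²⁴ = 3.986×10¹⁴ m³/s².
r = 7032 km = 7.032×10⁶ m.
Escape speed v_esc = √(2μ/r) = √(2 × 3.986×10¹⁴ / 7.032×10⁶) = √(1.134×10⁸) = 10650 m/s.
= 10.65 km/s.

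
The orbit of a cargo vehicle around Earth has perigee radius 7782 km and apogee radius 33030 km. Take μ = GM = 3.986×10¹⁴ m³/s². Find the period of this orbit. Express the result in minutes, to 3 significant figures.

T ≈ 484 minutes

Semi-major axis a = (r_p + r_a)/2 = (7782.0 + 33030)/2 = 20406 km = 2.041×10⁷ m.
By Kepler's third law T = 2π√(a³/μ) = 2π × 4.617×10³ = 2.901×10⁴ s.
= 483.5 minutes.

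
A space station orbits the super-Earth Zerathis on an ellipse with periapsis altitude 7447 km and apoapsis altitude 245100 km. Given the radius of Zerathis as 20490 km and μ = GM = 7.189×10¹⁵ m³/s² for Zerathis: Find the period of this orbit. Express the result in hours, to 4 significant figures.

T ≈ 36.60 hours

r_p = 20490 + 7447 = 27937 km = 2.7937×10⁷ m.
r_a = 20490 + 245100 = 265590 km = 2.6559×10⁸ m.
Semi-major axis a = (r_p + r_a)/2 = (27937 + 2.6559×10⁵)/2 = 1.4676×10⁵ km = 1.468×10⁸ m.
By Kepler's third law T = 2π√(a³/μ) = 2π × 2.097×10⁴ = 1.318×10⁵ s.
= 36.60 hours.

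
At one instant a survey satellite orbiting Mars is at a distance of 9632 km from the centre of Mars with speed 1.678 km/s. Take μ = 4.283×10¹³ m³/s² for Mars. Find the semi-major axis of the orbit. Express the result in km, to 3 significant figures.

r = 9.632×10⁶ m.
Specific orbital energy ε = v²/2 − μ/r = (1678)²/2 − 4.283×10¹³/9.632×10⁶ = -3.039×10⁶ J/kg.
Since ε = −μ/(2a), a = −μ/(2ε) = 7.047×10⁶ m = 7047.2 km.

a ≈ 7050 km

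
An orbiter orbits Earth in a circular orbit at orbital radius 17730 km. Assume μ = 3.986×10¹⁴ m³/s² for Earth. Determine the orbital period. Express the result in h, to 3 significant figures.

r = 17730 km = 1.773×10⁷ m.
Kepler's third law: T = 2π√(r³/μ) = 2π√((1.773×10⁷)³ / 3.986×10¹⁴).
r³/μ = 1.398×10⁷ s², so T = 2π × 3.739×10³ = 2.349×10⁴ s.
Converting: 2.349×10⁴ s ÷ 3600 = 6.526 h.

T ≈ 6.53 h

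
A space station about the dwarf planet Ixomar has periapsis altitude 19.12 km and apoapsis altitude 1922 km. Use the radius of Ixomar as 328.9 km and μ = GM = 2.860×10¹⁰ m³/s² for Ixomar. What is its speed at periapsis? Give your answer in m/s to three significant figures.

v ≈ 377 m/s

r_p = 328.9 + 19.12 = 348.02 km = 3.4802×10⁵ m.
r_a = 328.9 + 1922 = 2250.9 km = 2.2509×10⁶ m.
Semi-major axis a = (r_p + r_a)/2 = 1299.5 km = 1.299×10⁶ m.
Vis-viva: v² = μ(2/r − 1/a) = 2.860×10¹⁰ × (5.747×10⁻⁶ − 7.696×10⁻⁷) = 1.423×10⁵ m²/s².
v = 377.3 m/s.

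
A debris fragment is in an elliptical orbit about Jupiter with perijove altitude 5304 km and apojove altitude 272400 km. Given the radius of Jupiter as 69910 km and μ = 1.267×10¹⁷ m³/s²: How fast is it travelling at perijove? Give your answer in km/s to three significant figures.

v ≈ 52.6 km/s

r_p = 69910 + 5304 = 75214 km = 7.5214×10⁷ m.
r_a = 69910 + 272400 = 342310 km = 3.4231×10⁸ m.
Semi-major axis a = (r_p + r_a)/2 = 2.0876×10⁵ km = 2.088×10⁸ m.
Vis-viva: v² = μ(2/r − 1/a) = 1.267×10¹⁷ × (2.659×10⁻⁸ − 4.790×10⁻⁹) = 2.762×10⁹ m²/s².
v = 52560 m/s = 52.56 km/s.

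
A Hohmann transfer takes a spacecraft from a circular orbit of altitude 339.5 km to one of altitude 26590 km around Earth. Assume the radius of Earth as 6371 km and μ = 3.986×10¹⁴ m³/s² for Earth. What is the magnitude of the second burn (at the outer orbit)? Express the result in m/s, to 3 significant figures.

r₁ = 6371 + 339.5 = 6710.5 km = 6.7105×10⁶ m.
r₂ = 6371 + 26590 = 32961 km = 3.2961×10⁷ m.
Transfer ellipse a_t = (r₁ + r₂)/2 = 1.984×10⁷ m.
At r₁: circular v_c1 = √(μ/r₁) = 7707 m/s; transfer-perigee v_p = √[μ(2/r₁ − 1/a_t)] = 9935 m/s.
At r₂: circular v_c2 = √(μ/r₂) = 3478 m/s; transfer-apogee v_a = √[μ(2/r₂ − 1/a_t)] = 2023 m/s.
Δv₂ = v_c2 − v_a = 1455 m/s.

Δv ≈ 1450 m/s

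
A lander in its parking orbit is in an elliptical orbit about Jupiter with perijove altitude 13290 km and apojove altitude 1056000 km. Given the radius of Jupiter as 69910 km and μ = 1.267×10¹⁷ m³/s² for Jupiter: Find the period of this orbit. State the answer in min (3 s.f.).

r_p = 69910 + 13290 = 83200 km = 8.3200×10⁷ m.
r_a = 69910 + 1056000 = 1125900 km = 1.1259×10⁹ m.
Semi-major axis a = (r_p + r_a)/2 = (83200 + 1.1259×10⁶)/2 = 6.0456×10⁵ km = 6.046×10⁸ m.
By Kepler's third law T = 2π√(a³/μ) = 2π × 4.176×10⁴ = 2.624×10⁵ s.
= 4373 min.

T ≈ 4370 min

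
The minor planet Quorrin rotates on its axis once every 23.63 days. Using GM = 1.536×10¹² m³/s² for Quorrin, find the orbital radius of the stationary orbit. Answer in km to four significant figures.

T = 23.63 days = 2.042×10⁶ s.
A synchronous orbit has period T, so by Kepler's third law a = (μT²/4π²)^(1/3).
μT²/4π² = 1.536×10¹² × (2.042×10⁶)² / 39.48 = 1.622×10²³ m³.
a = 5.453×10⁷ m = 54533 km.

r_sync ≈ 54530 km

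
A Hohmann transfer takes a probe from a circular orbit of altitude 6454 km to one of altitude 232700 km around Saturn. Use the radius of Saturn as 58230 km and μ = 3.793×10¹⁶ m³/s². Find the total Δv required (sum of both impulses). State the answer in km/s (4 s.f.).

Δv_total ≈ 11.29 km/s

r₁ = 58230 + 6454 = 64684 km = 6.4684×10⁷ m.
r₂ = 58230 + 232700 = 290930 km = 2.9093×10⁸ m.
Transfer ellipse a_t = (r₁ + r₂)/2 = 1.778×10⁸ m.
At r₁: circular v_c1 = √(μ/r₁) = 24220 m/s; transfer-perikrone v_p = √[μ(2/r₁ − 1/a_t)] = 30980 m/s.
Δv₁ = v_p − v_c1 = 6760 m/s.
At r₂: circular v_c2 = √(μ/r₂) = 11420 m/s; transfer-apokrone v_a = √[μ(2/r₂ − 1/a_t)] = 6887 m/s.
Δv₂ = v_c2 − v_a = 4531 m/s.
Total Δv = Δv₁ + Δv₂ = 11290 m/s = 11.29 km/s.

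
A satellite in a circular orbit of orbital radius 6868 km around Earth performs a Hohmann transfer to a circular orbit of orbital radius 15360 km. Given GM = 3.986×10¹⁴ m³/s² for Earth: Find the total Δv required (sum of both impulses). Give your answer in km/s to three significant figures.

Δv_total ≈ 2.43 km/s

r₁ = 6868 km = 6.868×10⁶ m.
r₂ = 15360 km = 1.536×10⁷ m.
Transfer ellipse a_t = (r₁ + r₂)/2 = 1.111×10⁷ m.
At r₁: circular v_c1 = √(μ/r₁) = 7618 m/s; transfer-perigee v_p = √[μ(2/r₁ − 1/a_t)] = 8956 m/s.
Δv₁ = v_p − v_c1 = 1338 m/s.
At r₂: circular v_c2 = √(μ/r₂) = 5094 m/s; transfer-apogee v_a = √[μ(2/r₂ − 1/a_t)] = 4005 m/s.
Δv₂ = v_c2 − v_a = 1090 m/s.
Total Δv = Δv₁ + Δv₂ = 2427 m/s = 2.427 km/s.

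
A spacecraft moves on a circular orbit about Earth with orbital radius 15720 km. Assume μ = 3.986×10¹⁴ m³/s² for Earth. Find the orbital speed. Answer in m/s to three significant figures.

v ≈ 5040 m/s

r = 15720 km = 1.572×10⁷ m.
For a circular orbit v = √(μ/r) = √(3.986×10¹⁴ / 1.572×10⁷) = √(2.536×10⁷) = 5035 m/s.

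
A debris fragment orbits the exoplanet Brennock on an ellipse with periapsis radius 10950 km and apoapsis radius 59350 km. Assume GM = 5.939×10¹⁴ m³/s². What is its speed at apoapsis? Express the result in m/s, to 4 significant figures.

v ≈ 1766 m/s

Semi-major axis a = (r_p + r_a)/2 = 35150 km = 3.515×10⁷ m.
Vis-viva: v² = μ(2/r − 1/a) = 5.939×10¹⁴ × (3.370×10⁻⁸ − 2.845×10⁻⁸) = 3.117×10⁶ m²/s².
v = 1766 m/s.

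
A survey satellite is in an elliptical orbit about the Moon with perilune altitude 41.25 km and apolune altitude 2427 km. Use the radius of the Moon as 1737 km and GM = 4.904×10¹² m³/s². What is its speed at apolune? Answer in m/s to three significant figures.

v ≈ 840 m/s

r_p = 1737 + 41.25 = 1778.2 km = 1.7782×10⁶ m.
r_a = 1737 + 2427 = 4164.0 km = 4.1640×10⁶ m.
Semi-major axis a = (r_p + r_a)/2 = 2971.1 km = 2.971×10⁶ m.
Vis-viva: v² = μ(2/r − 1/a) = 4.904×10¹² × (4.803×10⁻⁷ − 3.366×10⁻⁷) = 7.049×10⁵ m²/s².
v = 839.6 m/s.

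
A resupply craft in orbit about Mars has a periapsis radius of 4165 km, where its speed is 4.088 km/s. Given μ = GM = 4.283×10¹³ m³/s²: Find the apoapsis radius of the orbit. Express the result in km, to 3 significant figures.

r_p = 4.165×10⁶ m.
Specific energy ε = v²/2 − μ/r = -1.927×10⁶ J/kg, so a = −μ/(2ε) = 1.111×10⁷ m.
The apsides satisfy r_p + r_a = 2a, so the apoapsis radius is 2a − r_p = 1.806×10⁷ m = 18056 km.

apoapsis radius ≈ 18100 km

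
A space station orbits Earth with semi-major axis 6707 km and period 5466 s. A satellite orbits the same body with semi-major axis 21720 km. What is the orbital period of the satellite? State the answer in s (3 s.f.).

Kepler's third law: T² ∝ a³, so T₂ = T₁ (a₂/a₁)^(3/2).
a₂/a₁ = 3.238, (a₂/a₁)^(3/2) = 5.828.
T₂ = 5466 × 5.828 = 31850 s.

T₂ ≈ 31900 s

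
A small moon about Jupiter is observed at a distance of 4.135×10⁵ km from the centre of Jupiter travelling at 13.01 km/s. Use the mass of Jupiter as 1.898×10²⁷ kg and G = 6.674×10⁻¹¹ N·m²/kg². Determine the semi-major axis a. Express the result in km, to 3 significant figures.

μ = GM = 6.674×10⁻¹¹ × 1.898×10²⁷ = 1.267×10¹⁷ m³/s².
r = 4.135×10⁸ m.
Vis-viva rearranged: 1/a = 2/r − v²/μ = 4.837×10⁻⁹ − 1.336×10⁻⁹ = 3.501×10⁻⁹ m⁻¹.
a = 2.857×10⁸ m = 2.8567×10⁵ km.

a ≈ 2.86×10⁵ km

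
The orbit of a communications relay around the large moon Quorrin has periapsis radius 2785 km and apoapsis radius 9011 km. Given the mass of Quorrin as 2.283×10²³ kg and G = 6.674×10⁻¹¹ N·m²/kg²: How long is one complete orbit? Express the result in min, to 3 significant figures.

T ≈ 384 min

μ = GM = 6.674×10⁻¹¹ × 2.283×10²³ = 1.524×10¹³ m³/s².
Semi-major axis a = (r_p + r_a)/2 = (2785.0 + 9011.0)/2 = 5898.0 km = 5.898×10⁶ m.
By Kepler's third law T = 2π√(a³/μ) = 2π × 3.670×10³ = 2.306×10⁴ s.
= 384.3 min.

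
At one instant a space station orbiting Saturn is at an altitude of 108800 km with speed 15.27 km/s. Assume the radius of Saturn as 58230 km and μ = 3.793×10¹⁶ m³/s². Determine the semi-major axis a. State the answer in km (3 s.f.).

a ≈ 1.72×10⁵ km

r = 58230 + 108800 = 1.6703×10⁵ km = 1.670×10⁸ m.
Vis-viva rearranged: 1/a = 2/r − v²/μ = 1.197×10⁻⁸ − 6.147×10⁻⁹ = 5.826×10⁻⁹ m⁻¹.
a = 1.716×10⁸ m = 1.7163×10⁵ km.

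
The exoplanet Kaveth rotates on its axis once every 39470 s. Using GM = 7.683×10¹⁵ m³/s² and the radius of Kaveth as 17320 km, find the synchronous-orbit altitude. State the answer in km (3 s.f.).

h_sync ≈ 49900 km

A synchronous orbit has period T, so by Kepler's third law a = (μT²/4π²)^(1/3).
μT²/4π² = 7.683×10¹⁵ × (3.947×10⁴)² / 39.48 = 3.032×10²³ m³.
a = 6.718×10⁷ m = 67179 km.
Altitude h = a − R = 67179 − 17320 = 49859 km.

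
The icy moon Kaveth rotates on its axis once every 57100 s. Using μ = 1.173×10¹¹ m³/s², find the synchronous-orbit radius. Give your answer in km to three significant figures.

A synchronous orbit has period T, so by Kepler's third law a = (μT²/4π²)^(1/3).
μT²/4π² = 1.173×10¹¹ × (5.710×10⁴)² / 39.48 = 9.687×10¹⁸ m³.
a = 2.132×10⁶ m = 2131.8 km.

r_sync ≈ 2130 km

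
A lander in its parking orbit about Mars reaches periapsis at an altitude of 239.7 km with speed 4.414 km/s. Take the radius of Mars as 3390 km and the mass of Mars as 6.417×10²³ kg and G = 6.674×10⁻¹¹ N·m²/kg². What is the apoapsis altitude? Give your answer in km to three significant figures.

μ = GM = 6.674×10⁻¹¹ × 6.417×10²³ = 4.283×10¹³ m³/s².
r_p = 3390 + 239.7 = 3629.7 km = 3.630×10⁶ m.
Specific energy ε = v²/2 − μ/r = -2.057×10⁶ J/kg, so a = −μ/(2ε) = 1.041×10⁷ m.
The apsides satisfy r_p + r_a = 2a, so the apoapsis radius is 2a − r_p = 1.719×10⁷ m = 17187 km.
Apoapsis altitude = 17187 − 3390 = 13797 km.

apoapsis altitude ≈ 13800 km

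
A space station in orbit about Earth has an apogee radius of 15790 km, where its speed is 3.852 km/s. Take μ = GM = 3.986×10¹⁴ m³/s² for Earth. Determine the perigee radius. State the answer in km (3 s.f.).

perigee radius ≈ 6570 km

r_a = 1.579×10⁷ m.
Specific energy ε = v²/2 − μ/r = -1.782×10⁷ J/kg, so a = −μ/(2ε) = 1.118×10⁷ m.
The apsides satisfy r_p + r_a = 2a, so the perigee radius is 2a − r_a = 6.572×10⁶ m = 6572.0 km.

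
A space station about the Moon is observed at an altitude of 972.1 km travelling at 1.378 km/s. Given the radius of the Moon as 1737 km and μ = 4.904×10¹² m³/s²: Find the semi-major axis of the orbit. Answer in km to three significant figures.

r = 1737 + 972.1 = 2709.1 km = 2.709×10⁶ m.
Vis-viva rearranged: 1/a = 2/r − v²/μ = 7.383×10⁻⁷ − 3.872×10⁻⁷ = 3.510×10⁻⁷ m⁻¹.
a = 2.849×10⁶ m = 2848.7 km.

a ≈ 2850 km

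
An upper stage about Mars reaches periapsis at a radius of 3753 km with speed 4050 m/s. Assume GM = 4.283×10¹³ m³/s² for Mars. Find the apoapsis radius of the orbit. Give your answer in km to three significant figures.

apoapsis radius ≈ 9590 km

r_p = 3.753×10⁶ m.
Specific energy ε = v²/2 − μ/r = -3.211×10⁶ J/kg, so a = −μ/(2ε) = 6.669×10⁶ m.
The apsides satisfy r_p + r_a = 2a, so the apoapsis radius is 2a − r_p = 9.586×10⁶ m = 9585.7 km.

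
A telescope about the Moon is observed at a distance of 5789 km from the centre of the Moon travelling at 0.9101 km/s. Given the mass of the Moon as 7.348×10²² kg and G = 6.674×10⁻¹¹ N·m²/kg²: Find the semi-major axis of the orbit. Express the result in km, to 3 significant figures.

μ = GM = 6.674×10⁻¹¹ × 7.348×10²² = 4.904×10¹² m³/s².
r = 5.789×10⁶ m.
Specific orbital energy ε = v²/2 − μ/r = (910.1)²/2 − 4.904×10¹²/5.789×10⁶ = -4.330×10⁵ J/kg.
Since ε = −μ/(2a), a = −μ/(2ε) = 5.663×10⁶ m = 5663.0 km.

a ≈ 5660 km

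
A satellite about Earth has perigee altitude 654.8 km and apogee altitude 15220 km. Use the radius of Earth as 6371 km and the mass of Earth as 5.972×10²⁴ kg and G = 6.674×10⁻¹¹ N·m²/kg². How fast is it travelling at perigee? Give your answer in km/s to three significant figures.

μ = GM = 6.674×10⁻¹¹ × 5.972×10²⁴ = 3.986×10¹⁴ m³/s².
r_p = 6371 + 654.8 = 7025.8 km = 7.0258×10⁶ m.
r_a = 6371 + 15220 = 21591 km = 2.1591×10⁷ m.
Semi-major axis a = (r_p + r_a)/2 = 14308 km = 1.431×10⁷ m.
Vis-viva: v² = μ(2/r − 1/a) = 3.986×10¹⁴ × (2.847×10⁻⁷ − 6.989×10⁻⁸) = 8.560×10⁷ m²/s².
v = 9252 m/s = 9.252 km/s.

v ≈ 9.25 km/s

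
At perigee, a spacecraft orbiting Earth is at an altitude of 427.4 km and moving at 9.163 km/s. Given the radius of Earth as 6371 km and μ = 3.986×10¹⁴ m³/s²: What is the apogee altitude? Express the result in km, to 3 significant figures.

r_p = 6371 + 427.4 = 6798.4 km = 6.798×10⁶ m.
Specific energy ε = v²/2 − μ/r = -1.665×10⁷ J/kg, so a = −μ/(2ε) = 1.197×10⁷ m.
The apsides satisfy r_p + r_a = 2a, so the apogee radius is 2a − r_p = 1.714×10⁷ m = 17140 km.
Apogee altitude = 17140 − 6371 = 10769 km.

apogee altitude ≈ 10800 km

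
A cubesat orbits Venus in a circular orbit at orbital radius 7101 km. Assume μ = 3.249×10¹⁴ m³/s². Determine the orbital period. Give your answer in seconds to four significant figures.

r = 7101 km = 7.101×10⁶ m.
Kepler's third law: T = 2π√(r³/μ) = 2π√((7.101×10⁶)³ / 3.249×10¹⁴).
r³/μ = 1.102×10⁶ s², so T = 2π × 1.050×10³ = 6.596×10³ s.

T ≈ 6596 seconds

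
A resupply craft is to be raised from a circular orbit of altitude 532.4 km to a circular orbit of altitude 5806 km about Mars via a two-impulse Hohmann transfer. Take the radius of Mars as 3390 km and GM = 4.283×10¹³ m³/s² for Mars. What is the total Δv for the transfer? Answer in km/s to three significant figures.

Δv_total ≈ 1.10 km/s

r₁ = 3390 + 532.4 = 3922.4 km = 3.9224×10⁶ m.
r₂ = 3390 + 5806 = 9196.0 km = 9.1960×10⁶ m.
Transfer ellipse a_t = (r₁ + r₂)/2 = 6.559×10⁶ m.
At r₁: circular v_c1 = √(μ/r₁) = 3304 m/s; transfer-periapsis v_p = √[μ(2/r₁ − 1/a_t)] = 3913 m/s.
Δv₁ = v_p − v_c1 = 608.2 m/s.
At r₂: circular v_c2 = √(μ/r₂) = 2158 m/s; transfer-apoapsis v_a = √[μ(2/r₂ − 1/a_t)] = 1669 m/s.
Δv₂ = v_c2 − v_a = 489.2 m/s.
Total Δv = Δv₁ + Δv₂ = 1097 m/s = 1.097 km/s.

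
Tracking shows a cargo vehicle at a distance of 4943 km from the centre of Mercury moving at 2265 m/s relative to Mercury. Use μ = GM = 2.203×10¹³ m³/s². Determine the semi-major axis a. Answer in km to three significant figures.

a ≈ 5820 km

r = 4.943×10⁶ m.
Specific orbital energy ε = v²/2 − μ/r = (2265)²/2 − 2.203×10¹³/4.943×10⁶ = -1.892×10⁶ J/kg.
Since ε = −μ/(2a), a = −μ/(2ε) = 5.823×10⁶ m = 5822.8 km.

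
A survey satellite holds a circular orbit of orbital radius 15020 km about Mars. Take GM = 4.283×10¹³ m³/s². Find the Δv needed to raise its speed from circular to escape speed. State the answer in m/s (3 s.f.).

r = 15020 km = 1.502×10⁷ m.
Circular speed v_c = √(μ/r) = 1689 m/s.
Escape speed v_esc = √(2μ/r) = √2 × v_c = 2388 m/s.
Δv = v_esc − v_c = 699.5 m/s.

Δv ≈ 699 m/s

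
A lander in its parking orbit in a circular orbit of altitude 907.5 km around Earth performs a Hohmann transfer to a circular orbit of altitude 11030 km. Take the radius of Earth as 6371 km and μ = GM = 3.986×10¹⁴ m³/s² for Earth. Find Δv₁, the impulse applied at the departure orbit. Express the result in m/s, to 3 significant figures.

Δv ≈ 1390 m/s

r₁ = 6371 + 907.5 = 7278.5 km = 7.2785×10⁶ m.
r₂ = 6371 + 11030 = 17401 km = 1.7401×10⁷ m.
Transfer ellipse a_t = (r₁ + r₂)/2 = 1.234×10⁷ m.
At r₁: circular v_c1 = √(μ/r₁) = 7400 m/s; transfer-perigee v_p = √[μ(2/r₁ − 1/a_t)] = 8788 m/s.
Δv₁ = v_p − v_c1 = 1388 m/s.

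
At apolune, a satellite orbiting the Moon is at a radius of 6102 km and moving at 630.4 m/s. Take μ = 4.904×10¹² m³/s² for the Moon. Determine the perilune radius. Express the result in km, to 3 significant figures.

perilune radius ≈ 2000 km

r_a = 6.102×10⁶ m.
Specific energy ε = v²/2 − μ/r = -6.050×10⁵ J/kg, so a = −μ/(2ε) = 4.053×10⁶ m.
The apsides satisfy r_p + r_a = 2a, so the perilune radius is 2a − r_a = 2.004×10⁶ m = 2004.2 km.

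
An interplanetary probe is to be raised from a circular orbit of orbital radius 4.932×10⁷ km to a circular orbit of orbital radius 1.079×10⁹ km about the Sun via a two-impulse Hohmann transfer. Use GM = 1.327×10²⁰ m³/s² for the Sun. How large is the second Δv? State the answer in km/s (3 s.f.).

Δv ≈ 7.81 km/s

r₁ = 4.932×10⁷ km = 4.932×10¹⁰ m.
r₂ = 1.079×10⁹ km = 1.079×10¹² m.
Transfer ellipse a_t = (r₁ + r₂)/2 = 5.642×10¹¹ m.
At r₁: circular v_c1 = √(μ/r₁) = 51870 m/s; transfer-perihelion v_p = √[μ(2/r₁ − 1/a_t)] = 71740 m/s.
At r₂: circular v_c2 = √(μ/r₂) = 11090 m/s; transfer-aphelion v_a = √[μ(2/r₂ − 1/a_t)] = 3279 m/s.
Δv₂ = v_c2 − v_a = 7811 m/s.
= 7.811 km/s.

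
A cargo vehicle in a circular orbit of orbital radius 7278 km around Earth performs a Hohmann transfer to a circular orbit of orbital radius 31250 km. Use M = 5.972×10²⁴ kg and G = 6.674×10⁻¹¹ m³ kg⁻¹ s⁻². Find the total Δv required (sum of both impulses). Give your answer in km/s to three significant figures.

Δv_total ≈ 3.40 km/s

μ = GM = 6.674×10⁻¹¹ × 5.972×10²⁴ = 3.986×10¹⁴ m³/s².
r₁ = 7278 km = 7.278×10⁶ m.
r₂ = 31250 km = 3.125×10⁷ m.
Transfer ellipse a_t = (r₁ + r₂)/2 = 1.926×10⁷ m.
At r₁: circular v_c1 = √(μ/r₁) = 7400 m/s; transfer-perigee v_p = √[μ(2/r₁ − 1/a_t)] = 9425 m/s.
Δv₁ = v_p − v_c1 = 2025 m/s.
At r₂: circular v_c2 = √(μ/r₂) = 3571 m/s; transfer-apogee v_a = √[μ(2/r₂ − 1/a_t)] = 2195 m/s.
Δv₂ = v_c2 − v_a = 1376 m/s.
Total Δv = Δv₁ + Δv₂ = 3401 m/s = 3.401 km/s.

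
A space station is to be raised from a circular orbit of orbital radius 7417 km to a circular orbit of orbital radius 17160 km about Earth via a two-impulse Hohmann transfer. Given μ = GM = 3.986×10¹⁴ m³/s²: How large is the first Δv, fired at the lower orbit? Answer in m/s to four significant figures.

Δv ≈ 1332 m/s

r₁ = 7417 km = 7.417×10⁶ m.
r₂ = 17160 km = 1.716×10⁷ m.
Transfer ellipse a_t = (r₁ + r₂)/2 = 1.229×10⁷ m.
At r₁: circular v_c1 = √(μ/r₁) = 7331 m/s; transfer-perigee v_p = √[μ(2/r₁ − 1/a_t)] = 8663 m/s.
Δv₁ = v_p − v_c1 = 1332 m/s.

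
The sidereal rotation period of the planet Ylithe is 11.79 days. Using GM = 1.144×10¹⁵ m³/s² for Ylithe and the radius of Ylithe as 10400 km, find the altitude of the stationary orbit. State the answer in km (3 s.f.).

T = 11.79 days = 1.019×10⁶ s.
A synchronous orbit has period T, so by Kepler's third law a = (μT²/4π²)^(1/3).
μT²/4π² = 1.144×10¹⁵ × (1.019×10⁶)² / 39.48 = 3.007×10²⁵ m³.
a = 3.110×10⁸ m = 3.1096×10⁵ km.
Altitude h = a − R = 3.1096×10⁵ − 10400 = 3.0056×10⁵ km.

h_sync ≈ 3.01×10⁵ km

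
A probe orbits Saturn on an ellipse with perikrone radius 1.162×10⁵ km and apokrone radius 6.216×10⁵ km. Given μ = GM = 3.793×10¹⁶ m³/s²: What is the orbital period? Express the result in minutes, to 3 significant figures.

Semi-major axis a = (r_p + r_a)/2 = (1.1620×10⁵ + 6.2160×10⁵)/2 = 3.6890×10⁵ km = 3.689×10⁸ m.
By Kepler's third law T = 2π√(a³/μ) = 2π × 3.638×10⁴ = 2.286×10⁵ s.
= 3810 minutes.

T ≈ 3810 minutes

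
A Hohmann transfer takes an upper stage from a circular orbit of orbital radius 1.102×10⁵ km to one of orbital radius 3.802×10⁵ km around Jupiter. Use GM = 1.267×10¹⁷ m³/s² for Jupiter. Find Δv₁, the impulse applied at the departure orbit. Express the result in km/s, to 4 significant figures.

Δv ≈ 8.315 km/s

r₁ = 1.102×10⁵ km = 1.102×10⁸ m.
r₂ = 3.802×10⁵ km = 3.802×10⁸ m.
Transfer ellipse a_t = (r₁ + r₂)/2 = 2.452×10⁸ m.
At r₁: circular v_c1 = √(μ/r₁) = 33910 m/s; transfer-perijove v_p = √[μ(2/r₁ − 1/a_t)] = 42220 m/s.
Δv₁ = v_p − v_c1 = 8315 m/s.
= 8.315 km/s.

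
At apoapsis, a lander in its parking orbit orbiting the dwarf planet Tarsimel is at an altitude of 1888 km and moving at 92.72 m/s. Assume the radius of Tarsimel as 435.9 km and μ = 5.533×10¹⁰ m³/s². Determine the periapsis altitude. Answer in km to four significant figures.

r_a = 435.9 + 1888 = 2323.9 km = 2.324×10⁶ m.
Specific energy ε = v²/2 − μ/r = -1.951×10⁴ J/kg, so a = −μ/(2ε) = 1.418×10⁶ m.
The apsides satisfy r_p + r_a = 2a, so the periapsis radius is 2a − r_a = 5.120×10⁵ m = 511.99 km.
Periapsis altitude = 511.99 − 435.9 = 76.092 km.

periapsis altitude ≈ 76.09 km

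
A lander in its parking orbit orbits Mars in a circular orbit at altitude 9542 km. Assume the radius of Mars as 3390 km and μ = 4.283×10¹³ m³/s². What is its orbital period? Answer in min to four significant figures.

r = 3390 + 9542 = 12932 km = 1.2932×10⁷ m.
Kepler's third law: T = 2π√(r³/μ) = 2π√((1.293×10⁷)³ / 4.283×10¹³).
r³/μ = 5.050×10⁷ s², so T = 2π × 7.106×10³ = 4.465×10⁴ s.
Converting: 4.465×10⁴ s ÷ 60.00 = 744.1 min.

T ≈ 744.1 min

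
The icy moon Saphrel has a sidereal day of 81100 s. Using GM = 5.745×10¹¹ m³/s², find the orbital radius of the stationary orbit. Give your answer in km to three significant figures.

A synchronous orbit has period T, so by Kepler's third law a = (μT²/4π²)^(1/3).
μT²/4π² = 5.745×10¹¹ × (8.110×10⁴)² / 39.48 = 9.571×10¹⁹ m³.
a = 4.574×10⁶ m = 4574.3 km.

r_sync ≈ 4570 km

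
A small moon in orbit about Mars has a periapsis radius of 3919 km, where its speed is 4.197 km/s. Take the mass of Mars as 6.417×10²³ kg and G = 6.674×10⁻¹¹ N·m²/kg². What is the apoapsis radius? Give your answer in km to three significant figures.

apoapsis radius ≈ 16300 km

μ = GM = 6.674×10⁻¹¹ × 6.417×10²³ = 4.283×10¹³ m³/s².
r_p = 3.919×10⁶ m.
Specific energy ε = v²/2 − μ/r = -2.121×10⁶ J/kg, so a = −μ/(2ε) = 1.010×10⁷ m.
The apsides satisfy r_p + r_a = 2a, so the apoapsis radius is 2a − r_p = 1.628×10⁷ m = 16276 km.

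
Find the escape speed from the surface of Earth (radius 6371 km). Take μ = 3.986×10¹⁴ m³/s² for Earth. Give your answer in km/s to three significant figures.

r = R = 6.371×10⁶ m.
Escape speed v_esc = √(2μ/r) = √(2 × 3.986×10¹⁴ / 6.371×10⁶) = √(1.251×10⁸) = 11190 m/s.
= 11.19 km/s.

v_esc ≈ 11.2 km/s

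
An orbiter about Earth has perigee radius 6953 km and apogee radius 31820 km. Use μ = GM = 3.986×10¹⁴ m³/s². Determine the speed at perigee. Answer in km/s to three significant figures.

v ≈ 9.70 km/s

Semi-major axis a = (r_p + r_a)/2 = 19386 km = 1.939×10⁷ m.
Vis-viva: v² = μ(2/r − 1/a) = 3.986×10¹⁴ × (2.876×10⁻⁷ − 5.158×10⁻⁸) = 9.409×10⁷ m²/s².
v = 9700 m/s = 9.700 km/s.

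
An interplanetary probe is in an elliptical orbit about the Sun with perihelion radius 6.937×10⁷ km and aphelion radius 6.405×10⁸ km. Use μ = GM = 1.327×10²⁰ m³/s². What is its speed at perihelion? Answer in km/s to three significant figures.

Semi-major axis a = (r_p + r_a)/2 = 3.5494×10⁸ km = 3.549×10¹¹ m.
Vis-viva: v² = μ(2/r − 1/a) = 1.327×10²⁰ × (2.883×10⁻¹¹ − 2.817×10⁻¹²) = 3.452×10⁹ m²/s².
v = 58750 m/s = 58.75 km/s.

v ≈ 58.8 km/s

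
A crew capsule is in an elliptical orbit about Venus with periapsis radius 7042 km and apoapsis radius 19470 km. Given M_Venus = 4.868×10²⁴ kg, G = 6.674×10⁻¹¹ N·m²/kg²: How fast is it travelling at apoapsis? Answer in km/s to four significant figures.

μ = GM = 6.674×10⁻¹¹ × 4.868×10²⁴ = 3.249×10¹⁴ m³/s².
Semi-major axis a = (r_p + r_a)/2 = 13256 km = 1.326×10⁷ m.
Vis-viva: v² = μ(2/r − 1/a) = 3.249×10¹⁴ × (1.027×10⁻⁷ − 7.544×10⁻⁸) = 8.865×10⁶ m²/s².
v = 2977 m/s = 2.977 km/s.

v ≈ 2.977 km/s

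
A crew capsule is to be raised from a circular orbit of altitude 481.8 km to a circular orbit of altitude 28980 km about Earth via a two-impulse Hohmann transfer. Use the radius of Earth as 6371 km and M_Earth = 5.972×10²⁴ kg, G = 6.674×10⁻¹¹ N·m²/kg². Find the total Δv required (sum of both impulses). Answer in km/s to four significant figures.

μ = GM = 6.674×10⁻¹¹ × 5.972×10²⁴ = 3.986×10¹⁴ m³/s².
r₁ = 6371 + 481.8 = 6852.8 km = 6.8528×10⁶ m.
r₂ = 6371 + 28980 = 35351 km = 3.5351×10⁷ m.
Transfer ellipse a_t = (r₁ + r₂)/2 = 2.110×10⁷ m.
At r₁: circular v_c1 = √(μ/r₁) = 7626 m/s; transfer-perigee v_p = √[μ(2/r₁ − 1/a_t)] = 9871 m/s.
Δv₁ = v_p − v_c1 = 2245 m/s.
At r₂: circular v_c2 = √(μ/r₂) = 3358 m/s; transfer-apogee v_a = √[μ(2/r₂ − 1/a_t)] = 1913 m/s.
Δv₂ = v_c2 − v_a = 1444 m/s.
Total Δv = Δv₁ + Δv₂ = 3689 m/s = 3.689 km/s.

Δv_total ≈ 3.689 km/s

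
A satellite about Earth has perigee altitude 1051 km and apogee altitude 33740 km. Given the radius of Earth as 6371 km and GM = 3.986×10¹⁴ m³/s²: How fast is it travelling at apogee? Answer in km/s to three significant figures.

v ≈ 1.76 km/s

r_p = 6371 + 1051 = 7422.0 km = 7.4220×10⁶ m.
r_a = 6371 + 33740 = 40111 km = 4.0111×10⁷ m.
Semi-major axis a = (r_p + r_a)/2 = 23766 km = 2.377×10⁷ m.
Vis-viva: v² = μ(2/r − 1/a) = 3.986×10¹⁴ × (4.986×10⁻⁸ − 4.208×10⁻⁸) = 3.103×10⁶ m²/s².
v = 1762 m/s = 1.762 km/s.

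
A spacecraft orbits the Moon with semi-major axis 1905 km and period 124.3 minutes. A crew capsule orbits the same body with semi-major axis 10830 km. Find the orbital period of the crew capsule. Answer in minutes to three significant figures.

T₂ ≈ 1680 minutes

Kepler's third law: T² ∝ a³, so T₂ = T₁ (a₂/a₁)^(3/2).
a₂/a₁ = 5.685, (a₂/a₁)^(3/2) = 13.56.
T₂ = 124.3 × 13.56 = 1685 minutes.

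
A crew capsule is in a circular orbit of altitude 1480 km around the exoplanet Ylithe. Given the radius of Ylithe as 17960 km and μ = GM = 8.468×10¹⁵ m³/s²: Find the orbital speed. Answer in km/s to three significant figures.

r = 17960 + 1480 = 19440 km = 1.9440×10⁷ m.
For a circular orbit v = √(μ/r) = √(8.468×10¹⁵ / 1.944×10⁷) = √(4.356×10⁸) = 20870 m/s.
That is 20.87 km/s.

v ≈ 20.9 km/s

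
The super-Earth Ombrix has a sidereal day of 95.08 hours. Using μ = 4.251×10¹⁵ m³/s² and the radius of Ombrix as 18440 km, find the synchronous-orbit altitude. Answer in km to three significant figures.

h_sync ≈ 2.14×10⁵ km

T = 95.08 hours = 3.423×10⁵ s.
A synchronous orbit has period T, so by Kepler's third law a = (μT²/4π²)^(1/3).
μT²/4π² = 4.251×10¹⁵ × (3.423×10⁵)² / 39.48 = 1.262×10²⁵ m³.
a = 2.328×10⁸ m = 2.3279×10⁵ km.
Altitude h = a − R = 2.3279×10⁵ − 18440 = 2.1435×10⁵ km.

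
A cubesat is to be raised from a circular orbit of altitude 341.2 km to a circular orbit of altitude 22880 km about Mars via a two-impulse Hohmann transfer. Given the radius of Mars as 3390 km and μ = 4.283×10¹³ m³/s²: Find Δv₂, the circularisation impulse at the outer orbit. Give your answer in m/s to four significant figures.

r₁ = 3390 + 341.2 = 3731.2 km = 3.7312×10⁶ m.
r₂ = 3390 + 22880 = 26270 km = 2.6270×10⁷ m.
Transfer ellipse a_t = (r₁ + r₂)/2 = 1.500×10⁷ m.
At r₁: circular v_c1 = √(μ/r₁) = 3388 m/s; transfer-periapsis v_p = √[μ(2/r₁ − 1/a_t)] = 4484 m/s.
At r₂: circular v_c2 = √(μ/r₂) = 1277 m/s; transfer-apoapsis v_a = √[μ(2/r₂ − 1/a_t)] = 636.8 m/s.
Δv₂ = v_c2 − v_a = 640.0 m/s.

Δv ≈ 640.0 m/s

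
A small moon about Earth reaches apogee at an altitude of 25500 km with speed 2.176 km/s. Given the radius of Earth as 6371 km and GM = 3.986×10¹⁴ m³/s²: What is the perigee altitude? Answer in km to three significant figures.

r_a = 6371 + 25500 = 31871 km = 3.187×10⁷ m.
Specific energy ε = v²/2 − μ/r = -1.014×10⁷ J/kg, so a = −μ/(2ε) = 1.966×10⁷ m.
The apsides satisfy r_p + r_a = 2a, so the perigee radius is 2a − r_a = 7.442×10⁶ m = 7441.8 km.
Perigee altitude = 7441.8 − 6371 = 1070.8 km.

perigee altitude ≈ 1070 km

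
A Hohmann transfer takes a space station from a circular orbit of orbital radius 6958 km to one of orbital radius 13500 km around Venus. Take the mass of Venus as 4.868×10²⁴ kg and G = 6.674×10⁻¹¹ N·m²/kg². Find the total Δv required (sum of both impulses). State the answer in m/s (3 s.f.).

Δv_total ≈ 1880 m/s

μ = GM = 6.674×10⁻¹¹ × 4.868×10²⁴ = 3.249×10¹⁴ m³/s².
r₁ = 6958 km = 6.958×10⁶ m.
r₂ = 13500 km = 1.350×10⁷ m.
Transfer ellipse a_t = (r₁ + r₂)/2 = 1.023×10⁷ m.
At r₁: circular v_c1 = √(μ/r₁) = 6833 m/s; transfer-periapsis v_p = √[μ(2/r₁ − 1/a_t)] = 7850 m/s.
Δv₁ = v_p − v_c1 = 1017 m/s.
At r₂: circular v_c2 = √(μ/r₂) = 4906 m/s; transfer-apoapsis v_a = √[μ(2/r₂ − 1/a_t)] = 4046 m/s.
Δv₂ = v_c2 − v_a = 859.7 m/s.
Total Δv = Δv₁ + Δv₂ = 1877 m/s.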